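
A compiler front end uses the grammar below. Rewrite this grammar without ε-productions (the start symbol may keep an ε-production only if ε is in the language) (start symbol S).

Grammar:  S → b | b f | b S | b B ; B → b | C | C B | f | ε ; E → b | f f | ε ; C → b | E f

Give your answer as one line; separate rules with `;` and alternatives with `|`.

The nullable symbols are {B, E}.
ε ∉ L(G), so no ε-production is kept.
Add the nullable-subset variants: C → E f gives E f | f.

S → b | b f | b S | b B; B → b | C | C B | f; E → b | f f; C → b | E f | f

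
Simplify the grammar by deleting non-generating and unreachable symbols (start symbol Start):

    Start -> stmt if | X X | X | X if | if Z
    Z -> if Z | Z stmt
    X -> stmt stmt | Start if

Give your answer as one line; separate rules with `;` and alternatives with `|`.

Start -> stmt if | X X | X | X if; X -> stmt stmt | Start if

Generating nonterminals: {Start, X}.
Reachable from Start after that: {Start, X}.
Removed useless symbols: {Z} and every production mentioning them.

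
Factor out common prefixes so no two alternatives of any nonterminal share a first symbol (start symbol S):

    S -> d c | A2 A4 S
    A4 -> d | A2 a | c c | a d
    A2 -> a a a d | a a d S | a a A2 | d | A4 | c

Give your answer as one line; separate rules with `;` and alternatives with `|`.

A2 has alternatives sharing prefix 'a a': factor to A2 → a a A2' with A2' → a d | d S | A2.

S -> d c | A2 A4 S; A4 -> d | A2 a | c c | a d; A2 -> d | A4 | c | a a A2'; A2' -> a d | d S | A2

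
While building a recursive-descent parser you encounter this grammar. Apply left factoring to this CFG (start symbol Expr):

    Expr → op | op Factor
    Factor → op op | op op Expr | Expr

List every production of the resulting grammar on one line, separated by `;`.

Expr → op Expr1; Factor → Expr | op op Factor1; Expr1 → ε | Factor; Factor1 → ε | Expr

Expr has alternatives sharing prefix 'op': factor to Expr → op Expr1 with Expr1 → ε | Factor.
Factor has alternatives sharing prefix 'op op': factor to Factor → op op Factor1 with Factor1 → ε | Expr.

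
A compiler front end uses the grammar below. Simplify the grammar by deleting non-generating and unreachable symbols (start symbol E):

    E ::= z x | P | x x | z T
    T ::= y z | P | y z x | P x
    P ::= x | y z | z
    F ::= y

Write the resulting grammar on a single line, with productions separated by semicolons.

Generating nonterminals: {E, F, P, T}.
Reachable from E after that: {E, P, T}.
Removed useless symbols: {F} and every production mentioning them.

E ::= z x | P | x x | z T; T ::= y z | P | y z x | P x; P ::= x | y z | z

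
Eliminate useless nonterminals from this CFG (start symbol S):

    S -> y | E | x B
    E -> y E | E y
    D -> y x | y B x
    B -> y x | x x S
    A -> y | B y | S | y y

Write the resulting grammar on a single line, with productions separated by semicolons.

S -> y | x B; B -> y x | x x S

Generating nonterminals: {A, B, D, S}.
Reachable from S after that: {B, S}.
Removed useless symbols: {A, D, E} and every production mentioning them.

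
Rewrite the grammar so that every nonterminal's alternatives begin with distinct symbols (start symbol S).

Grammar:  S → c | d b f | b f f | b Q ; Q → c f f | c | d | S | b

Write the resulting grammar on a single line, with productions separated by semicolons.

S has alternatives sharing prefix 'b': factor to S → b S' with S' → f f | Q.
Q has alternatives sharing prefix 'c': factor to Q → c Q' with Q' → f f | ε.

S → c | d b f | b S'; Q → d | S | b | c Q'; S' → f f | Q; Q' → f f | ε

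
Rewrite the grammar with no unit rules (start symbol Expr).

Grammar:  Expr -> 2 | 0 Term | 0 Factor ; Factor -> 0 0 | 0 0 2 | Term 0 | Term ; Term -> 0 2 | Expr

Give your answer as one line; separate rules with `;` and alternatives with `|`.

Unit pairs: Factor ⇒* {Expr, Term}; Term ⇒* {Expr}.
For every A with A ⇒* B via unit rules, add B's non-unit alternatives to A; then delete every rule of the form X → Y.

Expr -> 2 | 0 Term | 0 Factor; Factor -> 0 2 | 0 0 | 0 0 2 | Term 0 | 2 | 0 Term | 0 Factor; Term -> 0 2 | 2 | 0 Term | 0 Factor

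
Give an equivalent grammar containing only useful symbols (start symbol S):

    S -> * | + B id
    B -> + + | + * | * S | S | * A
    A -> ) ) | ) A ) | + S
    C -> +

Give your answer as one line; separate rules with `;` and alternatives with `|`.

S -> * | + B id; B -> + + | + * | * S | S | * A; A -> ) ) | ) A ) | + S

Generating nonterminals: {A, B, C, S}.
Reachable from S after that: {A, B, S}.
Removed useless symbols: {C} and every production mentioning them.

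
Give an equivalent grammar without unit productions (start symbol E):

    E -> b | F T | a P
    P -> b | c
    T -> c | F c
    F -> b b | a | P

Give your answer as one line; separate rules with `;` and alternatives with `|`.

E -> b | F T | a P; P -> b | c; T -> c | F c; F -> b b | a | b | c

Unit pairs: F ⇒* {P}.
Replace each nonterminal's rules with the union of the non-unit rules of every nonterminal it unit-derives.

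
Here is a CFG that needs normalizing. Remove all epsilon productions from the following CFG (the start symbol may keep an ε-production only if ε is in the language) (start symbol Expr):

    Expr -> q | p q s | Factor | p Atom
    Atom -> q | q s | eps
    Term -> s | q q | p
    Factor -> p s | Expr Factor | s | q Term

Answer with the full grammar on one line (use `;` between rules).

Nullable nonterminals: {Atom}.
ε ∉ L(G), so no ε-production is kept.
Expand every rule over subsets of its nullable positions: Expr → p Atom gives p Atom | p.

Expr -> q | p q s | Factor | p Atom | p; Atom -> q | q s; Term -> s | q q | p; Factor -> p s | Expr Factor | s | q Term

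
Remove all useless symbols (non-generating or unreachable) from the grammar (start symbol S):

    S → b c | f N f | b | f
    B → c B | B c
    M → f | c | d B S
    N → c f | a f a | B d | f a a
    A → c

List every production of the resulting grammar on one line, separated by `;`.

Generating nonterminals: {A, M, N, S}.
Reachable from S after that: {N, S}.
Removed useless symbols: {A, B, M} and every production mentioning them.

S → b c | f N f | b | f; N → c f | a f a | f a a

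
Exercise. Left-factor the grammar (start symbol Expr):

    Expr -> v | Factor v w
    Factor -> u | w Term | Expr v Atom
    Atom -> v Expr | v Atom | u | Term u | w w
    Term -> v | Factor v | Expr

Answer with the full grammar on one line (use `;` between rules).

Atom has alternatives sharing prefix 'v': factor to Atom → v Atom1 with Atom1 → Expr | Atom.

Expr -> v | Factor v w; Factor -> u | w Term | Expr v Atom; Atom -> u | Term u | w w | v Atom1; Term -> v | Factor v | Expr; Atom1 -> Expr | Atom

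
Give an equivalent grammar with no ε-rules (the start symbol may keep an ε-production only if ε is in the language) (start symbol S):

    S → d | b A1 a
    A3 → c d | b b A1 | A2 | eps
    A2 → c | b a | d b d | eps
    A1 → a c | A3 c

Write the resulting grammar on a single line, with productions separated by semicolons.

Nullable set = {A2, A3}.
ε ∉ L(G), so no ε-production is kept.
Expand every rule over subsets of its nullable positions: A1 → A3 c gives A3 c | c.

S → d | b A1 a; A3 → c d | b b A1 | A2; A2 → c | b a | d b d; A1 → a c | A3 c | c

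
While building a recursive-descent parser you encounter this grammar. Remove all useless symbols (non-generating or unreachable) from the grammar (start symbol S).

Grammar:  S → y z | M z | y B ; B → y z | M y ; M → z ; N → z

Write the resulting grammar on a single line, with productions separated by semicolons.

S → y z | M z | y B; B → y z | M y; M → z

Generating nonterminals: {B, M, N, S}.
Reachable from S after that: {B, M, S}.
Removed useless symbols: {N} and every production mentioning them.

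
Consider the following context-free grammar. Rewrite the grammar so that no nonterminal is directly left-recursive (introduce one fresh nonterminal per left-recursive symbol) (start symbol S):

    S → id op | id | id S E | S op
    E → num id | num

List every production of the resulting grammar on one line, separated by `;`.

S → id op S' | id S' | id S E S'; E → num id | num; S' → op S' | ε

S is directly left-recursive.
For S: α = {op}, β = {id op, id, id S E}. Rewrite as S → β S' and S' → α S' | ε.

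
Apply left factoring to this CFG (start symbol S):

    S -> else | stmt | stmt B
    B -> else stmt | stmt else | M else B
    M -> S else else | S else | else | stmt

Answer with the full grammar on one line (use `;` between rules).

S -> else | stmt S'; B -> else stmt | stmt else | M else B; M -> else | stmt | S else M'; S' -> ε | B; M' -> else | ε

S has alternatives sharing prefix 'stmt': factor to S → stmt S' with S' → ε | B.
M has alternatives sharing prefix 'S else': factor to M → S else M' with M' → else | ε.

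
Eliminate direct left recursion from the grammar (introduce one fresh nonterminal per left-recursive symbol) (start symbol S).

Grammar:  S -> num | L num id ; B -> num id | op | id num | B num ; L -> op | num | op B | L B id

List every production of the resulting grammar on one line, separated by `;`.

S -> num | L num id; B -> num id B' | op B' | id num B'; L -> op L' | num L' | op B L'; B' -> num B' | epsilon; L' -> B id L' | epsilon

Left recursion appears on B, L.
For B: α = {num}, β = {num id, op, id num}. Rewrite as B → β B' and B' → α B' | ε.
For L: α = {B id}, β = {op, num, op B}. Rewrite as L → β L' and L' → α L' | ε.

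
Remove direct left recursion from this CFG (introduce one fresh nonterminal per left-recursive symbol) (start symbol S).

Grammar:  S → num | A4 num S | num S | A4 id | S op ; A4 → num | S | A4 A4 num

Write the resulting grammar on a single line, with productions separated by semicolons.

Directly left-recursive nonterminals: S, A4.
For S: α = {op}, β = {num, A4 num S, num S, A4 id}. Rewrite as S → β S' and S' → α S' | ε.
For A4: α = {A4 num}, β = {num, S}. Rewrite as A4 → β A4' and A4' → α A4' | ε.

S → num S' | A4 num S S' | num S S' | A4 id S'; A4 → num A4' | S A4'; S' → op S' | ε; A4' → A4 num A4' | ε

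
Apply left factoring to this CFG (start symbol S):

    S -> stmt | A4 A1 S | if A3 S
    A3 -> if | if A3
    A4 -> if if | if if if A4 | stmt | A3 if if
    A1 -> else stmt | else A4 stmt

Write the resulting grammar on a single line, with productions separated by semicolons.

A3 has alternatives sharing prefix 'if': factor to A3 → if A3' with A3' → ε | A3.
A4 has alternatives sharing prefix 'if if': factor to A4 → if if A4' with A4' → ε | if A4.
A1 has alternatives sharing prefix 'else': factor to A1 → else A1' with A1' → stmt | A4 stmt.

S -> stmt | A4 A1 S | if A3 S; A3 -> if A3'; A4 -> stmt | A3 if if | if if A4'; A1 -> else A1'; A3' -> ε | A3; A4' -> ε | if A4; A1' -> stmt | A4 stmt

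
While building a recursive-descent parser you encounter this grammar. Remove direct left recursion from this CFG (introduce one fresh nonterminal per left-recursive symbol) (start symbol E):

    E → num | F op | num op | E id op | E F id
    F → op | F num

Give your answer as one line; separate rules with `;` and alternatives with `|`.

E, F are directly left-recursive.
For E: α = {id op, F id}, β = {num, F op, num op}. Rewrite as E → β E' and E' → α E' | ε.
For F: α = {num}, β = {op}. Rewrite as F → β F' and F' → α F' | ε.

E → num E' | F op E' | num op E'; F → op F'; E' → id op E' | F id E' | ε; F' → num F' | ε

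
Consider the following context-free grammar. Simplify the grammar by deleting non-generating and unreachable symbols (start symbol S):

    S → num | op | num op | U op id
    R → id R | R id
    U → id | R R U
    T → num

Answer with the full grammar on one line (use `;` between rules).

S → num | op | num op | U op id; U → id

Generating nonterminals: {S, T, U}.
Reachable from S after that: {S, U}.
Removed useless symbols: {R, T} and every production mentioning them.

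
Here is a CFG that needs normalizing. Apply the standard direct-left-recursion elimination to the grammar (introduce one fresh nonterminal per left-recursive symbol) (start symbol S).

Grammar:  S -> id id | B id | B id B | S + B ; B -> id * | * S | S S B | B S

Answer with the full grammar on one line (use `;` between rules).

S, B are directly left-recursive.
For S: α = {+ B}, β = {id id, B id, B id B}. Rewrite as S → β S' and S' → α S' | ε.
For B: α = {S}, β = {id *, * S, S S B}. Rewrite as B → β B' and B' → α B' | ε.

S -> id id S' | B id S' | B id B S'; B -> id * B' | * S B' | S S B B'; S' -> + B S' | ε; B' -> S B' | ε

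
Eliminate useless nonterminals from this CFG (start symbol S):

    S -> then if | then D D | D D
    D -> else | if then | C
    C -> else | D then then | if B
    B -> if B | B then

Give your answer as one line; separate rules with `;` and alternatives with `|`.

S -> then if | then D D | D D; D -> else | if then | C; C -> else | D then then

Generating nonterminals: {C, D, S}.
Reachable from S after that: {C, D, S}.
Removed useless symbols: {B} and every production mentioning them.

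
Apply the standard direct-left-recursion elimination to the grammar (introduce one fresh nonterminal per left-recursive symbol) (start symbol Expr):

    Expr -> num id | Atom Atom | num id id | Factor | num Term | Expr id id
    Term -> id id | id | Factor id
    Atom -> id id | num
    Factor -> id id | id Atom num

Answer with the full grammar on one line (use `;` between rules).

Expr -> num id Expr1 | Atom Atom Expr1 | num id id Expr1 | Factor Expr1 | num Term Expr1; Term -> id id | id | Factor id; Atom -> id id | num; Factor -> id id | id Atom num; Expr1 -> id id Expr1 | ε

Left recursion appears on Expr.
For Expr: α = {id id}, β = {num id, Atom Atom, num id id, Factor, num Term}. Rewrite as Expr → β Expr1 and Expr1 → α Expr1 | ε.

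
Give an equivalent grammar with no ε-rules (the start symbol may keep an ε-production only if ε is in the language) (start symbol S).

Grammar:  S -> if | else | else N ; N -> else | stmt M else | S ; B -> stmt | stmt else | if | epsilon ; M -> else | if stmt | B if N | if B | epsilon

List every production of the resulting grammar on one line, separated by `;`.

Nullable set = {B, M}.
ε ∉ L(G), so no ε-production is kept.
Add the nullable-subset variants: N → stmt M else gives stmt M else | stmt else. M → B if N gives B if N | if N. M → if B gives if B | if.

S -> if | else | else N; N -> else | stmt M else | stmt else | S; B -> stmt | stmt else | if; M -> else | if stmt | B if N | if N | if B | if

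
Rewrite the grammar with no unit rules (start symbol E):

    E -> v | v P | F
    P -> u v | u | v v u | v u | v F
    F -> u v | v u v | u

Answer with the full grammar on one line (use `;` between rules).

E -> v | v P | u v | v u v | u; P -> u v | u | v v u | v u | v F; F -> u v | v u v | u

Unit pairs: E ⇒* {F}.
Replace each nonterminal's rules with the union of the non-unit rules of every nonterminal it unit-derives.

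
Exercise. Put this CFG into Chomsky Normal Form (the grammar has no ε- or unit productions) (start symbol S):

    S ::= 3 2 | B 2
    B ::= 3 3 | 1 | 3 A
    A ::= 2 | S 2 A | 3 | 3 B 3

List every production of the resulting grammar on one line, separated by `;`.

Introduce a nonterminal for each terminal appearing in a rule of length ≥ 2: X1 → 3, X2 → 2.
Binarize each right-hand side of length ≥ 3 by chaining fresh nonterminals (Y1, Y2, …): affected rules were A → S X2 A; A → X1 B X1.

S ::= X1 X2 | B X2; B ::= X1 X1 | 1 | X1 A; A ::= 2 | S Y1 | 3 | X1 Y2; X1 ::= 3; X2 ::= 2; Y1 ::= X2 A; Y2 ::= B X1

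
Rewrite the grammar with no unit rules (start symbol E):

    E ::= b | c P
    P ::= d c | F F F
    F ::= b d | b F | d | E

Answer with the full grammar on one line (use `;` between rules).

Unit pairs: F ⇒* {E}.
For every A with A ⇒* B via unit rules, add B's non-unit alternatives to A; then delete every rule of the form X → Y.

E ::= b | c P; P ::= d c | F F F; F ::= b | c P | b d | b F | d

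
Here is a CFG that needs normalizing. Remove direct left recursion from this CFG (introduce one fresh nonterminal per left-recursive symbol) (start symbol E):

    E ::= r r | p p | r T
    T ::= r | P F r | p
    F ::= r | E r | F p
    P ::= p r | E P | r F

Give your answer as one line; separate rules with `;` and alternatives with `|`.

Directly left-recursive nonterminal: F.
For F: α = {p}, β = {r, E r}. Rewrite as F → β F' and F' → α F' | ε.

E ::= r r | p p | r T; T ::= r | P F r | p; F ::= r F' | E r F'; P ::= p r | E P | r F; F' ::= p F' | epsilon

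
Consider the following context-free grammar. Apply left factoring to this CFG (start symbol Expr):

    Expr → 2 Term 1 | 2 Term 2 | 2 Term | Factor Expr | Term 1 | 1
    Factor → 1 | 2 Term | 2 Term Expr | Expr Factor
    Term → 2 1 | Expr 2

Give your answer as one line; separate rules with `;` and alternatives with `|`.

Expr has alternatives sharing prefix '2 Term': factor to Expr → 2 Term Expr1 with Expr1 → 1 | 2 | ε.
Factor has alternatives sharing prefix '2 Term': factor to Factor → 2 Term Factor1 with Factor1 → ε | Expr.

Expr → Factor Expr | Term 1 | 1 | 2 Term Expr1; Factor → 1 | Expr Factor | 2 Term Factor1; Term → 2 1 | Expr 2; Expr1 → 1 | 2 | ε; Factor1 → ε | Expr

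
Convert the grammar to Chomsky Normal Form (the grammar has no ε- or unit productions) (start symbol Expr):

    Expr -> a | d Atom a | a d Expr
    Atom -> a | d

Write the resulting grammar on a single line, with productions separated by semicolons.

Introduce a nonterminal for each terminal appearing in a rule of length ≥ 2: X1 → d, X2 → a.
Binarize each right-hand side of length ≥ 3 by chaining fresh nonterminals (Y1, Y2, …): affected rules were Expr → X1 Atom X2; Expr → X2 X1 Expr.

Expr -> a | X1 Y1 | X2 Y2; Atom -> a | d; X1 -> d; X2 -> a; Y1 -> Atom X2; Y2 -> X1 Expr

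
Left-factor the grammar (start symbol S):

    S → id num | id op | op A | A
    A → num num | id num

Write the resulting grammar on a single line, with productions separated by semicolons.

S has alternatives sharing prefix 'id': factor to S → id S' with S' → num | op.

S → op A | A | id S'; A → num num | id num; S' → num | op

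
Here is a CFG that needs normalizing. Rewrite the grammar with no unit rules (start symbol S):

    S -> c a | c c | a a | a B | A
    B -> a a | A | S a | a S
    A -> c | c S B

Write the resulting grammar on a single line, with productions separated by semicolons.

Unit pairs: B ⇒* {A}; S ⇒* {A}.
Replace each nonterminal's rules with the union of the non-unit rules of every nonterminal it unit-derives.

S -> c a | c c | a a | a B | c | c S B; B -> a a | S a | a S | c | c S B; A -> c | c S B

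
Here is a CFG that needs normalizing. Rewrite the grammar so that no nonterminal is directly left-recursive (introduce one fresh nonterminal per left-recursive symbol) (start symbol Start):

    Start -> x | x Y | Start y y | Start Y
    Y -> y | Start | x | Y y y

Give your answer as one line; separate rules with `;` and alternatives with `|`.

Left recursion appears on Start, Y.
For Start: α = {y y, Y}, β = {x, x Y}. Rewrite as Start → β Start1 and Start1 → α Start1 | ε.
For Y: α = {y y}, β = {y, Start, x}. Rewrite as Y → β Y1 and Y1 → α Y1 | ε.

Start -> x Start1 | x Y Start1; Y -> y Y1 | Start Y1 | x Y1; Start1 -> y y Start1 | Y Start1 | eps; Y1 -> y y Y1 | eps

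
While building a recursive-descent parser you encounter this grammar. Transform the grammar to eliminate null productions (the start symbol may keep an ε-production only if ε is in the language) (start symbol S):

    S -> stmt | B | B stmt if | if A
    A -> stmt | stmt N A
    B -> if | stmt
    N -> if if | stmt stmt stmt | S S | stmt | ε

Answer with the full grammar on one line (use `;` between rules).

Nullable set = {N}.
ε ∉ L(G), so no ε-production is kept.
Add the nullable-subset variants: A → stmt N A gives stmt N A | stmt A.

S -> stmt | B | B stmt if | if A; A -> stmt | stmt N A | stmt A; B -> if | stmt; N -> if if | stmt stmt stmt | S S | stmt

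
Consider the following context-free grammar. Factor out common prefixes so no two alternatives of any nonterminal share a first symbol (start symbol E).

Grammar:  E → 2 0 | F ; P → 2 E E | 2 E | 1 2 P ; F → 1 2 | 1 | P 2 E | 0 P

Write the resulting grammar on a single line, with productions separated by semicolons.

P has alternatives sharing prefix '2 E': factor to P → 2 E P' with P' → E | ε.
F has alternatives sharing prefix '1': factor to F → 1 F' with F' → 2 | ε.

E → 2 0 | F; P → 1 2 P | 2 E P'; F → P 2 E | 0 P | 1 F'; P' → E | epsilon; F' → 2 | epsilon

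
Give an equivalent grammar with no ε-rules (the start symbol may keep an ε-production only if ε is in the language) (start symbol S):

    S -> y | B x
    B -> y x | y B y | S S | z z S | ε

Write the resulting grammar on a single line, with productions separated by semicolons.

S -> y | B x | x; B -> y x | y B y | y y | S S | z z S

The nullable symbols are {B}.
ε ∉ L(G), so no ε-production is kept.
Add the nullable-subset variants: S → B x gives B x | x. B → y B y gives y B y | y y.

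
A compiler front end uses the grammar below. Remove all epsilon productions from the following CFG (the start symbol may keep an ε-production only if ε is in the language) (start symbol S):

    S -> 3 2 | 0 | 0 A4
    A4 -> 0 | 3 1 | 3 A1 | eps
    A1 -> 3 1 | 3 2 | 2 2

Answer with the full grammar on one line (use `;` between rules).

S -> 3 2 | 0 | 0 A4; A4 -> 0 | 3 1 | 3 A1; A1 -> 3 1 | 3 2 | 2 2

Nullable nonterminals: {A4}.
ε ∉ L(G), so no ε-production is kept.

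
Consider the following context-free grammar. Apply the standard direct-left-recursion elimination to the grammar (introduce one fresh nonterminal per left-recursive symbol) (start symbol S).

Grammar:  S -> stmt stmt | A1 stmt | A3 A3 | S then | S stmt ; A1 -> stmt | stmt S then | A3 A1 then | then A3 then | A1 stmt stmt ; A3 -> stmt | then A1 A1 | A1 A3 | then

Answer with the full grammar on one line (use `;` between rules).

S -> stmt stmt S' | A1 stmt S' | A3 A3 S'; A1 -> stmt A1' | stmt S then A1' | A3 A1 then A1' | then A3 then A1'; A3 -> stmt | then A1 A1 | A1 A3 | then; S' -> then S' | stmt S' | epsilon; A1' -> stmt stmt A1' | epsilon

Directly left-recursive nonterminals: S, A1.
For S: α = {then, stmt}, β = {stmt stmt, A1 stmt, A3 A3}. Rewrite as S → β S' and S' → α S' | ε.
For A1: α = {stmt stmt}, β = {stmt, stmt S then, A3 A1 then, then A3 then}. Rewrite as A1 → β A1' and A1' → α A1' | ε.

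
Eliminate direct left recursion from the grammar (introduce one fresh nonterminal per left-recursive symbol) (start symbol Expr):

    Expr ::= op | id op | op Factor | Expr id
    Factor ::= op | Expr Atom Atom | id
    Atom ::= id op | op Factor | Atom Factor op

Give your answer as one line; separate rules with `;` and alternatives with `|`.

Expr ::= op Expr1 | id op Expr1 | op Factor Expr1; Factor ::= op | Expr Atom Atom | id; Atom ::= id op Atom1 | op Factor Atom1; Expr1 ::= id Expr1 | epsilon; Atom1 ::= Factor op Atom1 | epsilon

Left recursion appears on Expr, Atom.
For Expr: α = {id}, β = {op, id op, op Factor}. Rewrite as Expr → β Expr1 and Expr1 → α Expr1 | ε.
For Atom: α = {Factor op}, β = {id op, op Factor}. Rewrite as Atom → β Atom1 and Atom1 → α Atom1 | ε.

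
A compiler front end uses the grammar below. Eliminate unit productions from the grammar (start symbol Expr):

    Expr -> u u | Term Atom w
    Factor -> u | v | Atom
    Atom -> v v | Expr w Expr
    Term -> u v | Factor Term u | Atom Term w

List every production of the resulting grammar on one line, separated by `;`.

Expr -> u u | Term Atom w; Factor -> v v | Expr w Expr | u | v; Atom -> v v | Expr w Expr; Term -> u v | Factor Term u | Atom Term w

Unit pairs: Factor ⇒* {Atom}.
For every A with A ⇒* B via unit rules, add B's non-unit alternatives to A; then delete every rule of the form X → Y.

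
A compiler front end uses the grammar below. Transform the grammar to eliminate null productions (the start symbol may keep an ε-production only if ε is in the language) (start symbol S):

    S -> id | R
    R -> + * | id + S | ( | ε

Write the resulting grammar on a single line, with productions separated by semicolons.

S -> id | R | ε; R -> + * | id + S | id + | (

The nullable symbols are {R, S}.
ε ∈ L(G) since S is nullable, so keep S → ε.
Add the nullable-subset variants: R → id + S gives id + S | id +.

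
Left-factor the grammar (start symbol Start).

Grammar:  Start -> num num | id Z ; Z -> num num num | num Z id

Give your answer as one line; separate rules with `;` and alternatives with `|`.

Z has alternatives sharing prefix 'num': factor to Z → num Z1 with Z1 → num num | Z id.

Start -> num num | id Z; Z -> num Z1; Z1 -> num num | Z id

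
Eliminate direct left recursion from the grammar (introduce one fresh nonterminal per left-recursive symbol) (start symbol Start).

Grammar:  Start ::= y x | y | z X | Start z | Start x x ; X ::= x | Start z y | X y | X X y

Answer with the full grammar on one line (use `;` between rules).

Start, X are directly left-recursive.
For Start: α = {z, x x}, β = {y x, y, z X}. Rewrite as Start → β Start1 and Start1 → α Start1 | ε.
For X: α = {y, X y}, β = {x, Start z y}. Rewrite as X → β X1 and X1 → α X1 | ε.

Start ::= y x Start1 | y Start1 | z X Start1; X ::= x X1 | Start z y X1; Start1 ::= z Start1 | x x Start1 | ε; X1 ::= y X1 | X y X1 | ε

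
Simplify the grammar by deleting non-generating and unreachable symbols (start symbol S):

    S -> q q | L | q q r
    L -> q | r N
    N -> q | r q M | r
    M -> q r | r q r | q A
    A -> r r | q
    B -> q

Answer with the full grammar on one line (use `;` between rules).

Generating nonterminals: {A, B, L, M, N, S}.
Reachable from S after that: {A, L, M, N, S}.
Removed useless symbols: {B} and every production mentioning them.

S -> q q | L | q q r; L -> q | r N; N -> q | r q M | r; M -> q r | r q r | q A; A -> r r | q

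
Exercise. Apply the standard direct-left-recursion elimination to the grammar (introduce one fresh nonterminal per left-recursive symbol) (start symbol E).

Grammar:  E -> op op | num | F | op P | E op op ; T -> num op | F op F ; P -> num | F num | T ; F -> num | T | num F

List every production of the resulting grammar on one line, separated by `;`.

E -> op op E' | num E' | F E' | op P E'; T -> num op | F op F; P -> num | F num | T; F -> num | T | num F; E' -> op op E' | ε

Left recursion appears on E.
For E: α = {op op}, β = {op op, num, F, op P}. Rewrite as E → β E' and E' → α E' | ε.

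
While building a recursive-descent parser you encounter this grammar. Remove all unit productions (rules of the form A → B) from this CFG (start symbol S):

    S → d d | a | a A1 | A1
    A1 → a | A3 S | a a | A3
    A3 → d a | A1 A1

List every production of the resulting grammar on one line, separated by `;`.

S → a | A3 S | a a | d d | a A1 | d a | A1 A1; A1 → a | A3 S | a a | d a | A1 A1; A3 → d a | A1 A1

Unit pairs: A1 ⇒* {A3}; S ⇒* {A1, A3}.
For every A with A ⇒* B via unit rules, add B's non-unit alternatives to A; then delete every rule of the form X → Y.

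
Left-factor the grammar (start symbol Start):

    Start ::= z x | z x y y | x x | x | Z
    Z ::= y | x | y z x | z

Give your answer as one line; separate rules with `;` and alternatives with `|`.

Start ::= Z | z x Start1 | x Start2; Z ::= x | z | y Z1; Start1 ::= ε | y y; Start2 ::= x | ε; Z1 ::= ε | z x

Start has alternatives sharing prefix 'z x': factor to Start → z x Start1 with Start1 → ε | y y.
Start has alternatives sharing prefix 'x': factor to Start → x Start2 with Start2 → x | ε.
Z has alternatives sharing prefix 'y': factor to Z → y Z1 with Z1 → ε | z x.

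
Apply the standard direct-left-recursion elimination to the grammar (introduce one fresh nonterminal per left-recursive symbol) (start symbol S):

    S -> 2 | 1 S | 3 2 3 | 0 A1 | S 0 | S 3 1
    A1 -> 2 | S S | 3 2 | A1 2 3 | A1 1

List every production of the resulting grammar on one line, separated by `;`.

S -> 2 S' | 1 S S' | 3 2 3 S' | 0 A1 S'; A1 -> 2 A1' | S S A1' | 3 2 A1'; S' -> 0 S' | 3 1 S' | ε; A1' -> 2 3 A1' | 1 A1' | ε

S, A1 are directly left-recursive.
For S: α = {0, 3 1}, β = {2, 1 S, 3 2 3, 0 A1}. Rewrite as S → β S' and S' → α S' | ε.
For A1: α = {2 3, 1}, β = {2, S S, 3 2}. Rewrite as A1 → β A1' and A1' → α A1' | ε.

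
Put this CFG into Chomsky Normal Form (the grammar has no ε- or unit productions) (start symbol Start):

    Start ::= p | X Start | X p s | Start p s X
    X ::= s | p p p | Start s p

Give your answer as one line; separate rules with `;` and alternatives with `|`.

Start ::= p | X Start | X Y1 | Start Y2; X ::= s | X1 Y4 | Start Y5; X1 ::= p; X2 ::= s; Y1 ::= X1 X2; Y2 ::= X1 Y3; Y3 ::= X2 X; Y4 ::= X1 X1; Y5 ::= X2 X1

Introduce a nonterminal for each terminal appearing in a rule of length ≥ 2: X1 → p, X2 → s.
Binarize each right-hand side of length ≥ 3 by chaining fresh nonterminals (Y1, Y2, …): affected rules were Start → X X1 X2; Start → Start X1 X2 X; X → X1 X1 X1; X → Start X2 X1.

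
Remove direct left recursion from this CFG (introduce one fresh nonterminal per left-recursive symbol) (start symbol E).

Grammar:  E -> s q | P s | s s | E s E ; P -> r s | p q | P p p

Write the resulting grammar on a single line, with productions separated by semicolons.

E -> s q E' | P s E' | s s E'; P -> r s P' | p q P'; E' -> s E E' | ε; P' -> p p P' | ε

Directly left-recursive nonterminals: E, P.
For E: α = {s E}, β = {s q, P s, s s}. Rewrite as E → β E' and E' → α E' | ε.
For P: α = {p p}, β = {r s, p q}. Rewrite as P → β P' and P' → α P' | ε.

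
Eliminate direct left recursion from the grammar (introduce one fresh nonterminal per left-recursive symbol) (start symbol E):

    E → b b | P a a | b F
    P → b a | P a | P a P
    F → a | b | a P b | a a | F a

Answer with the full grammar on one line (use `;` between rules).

P, F are directly left-recursive.
For P: α = {a, a P}, β = {b a}. Rewrite as P → β P' and P' → α P' | ε.
For F: α = {a}, β = {a, b, a P b, a a}. Rewrite as F → β F' and F' → α F' | ε.

E → b b | P a a | b F; P → b a P'; F → a F' | b F' | a P b F' | a a F'; P' → a P' | a P P' | ε; F' → a F' | ε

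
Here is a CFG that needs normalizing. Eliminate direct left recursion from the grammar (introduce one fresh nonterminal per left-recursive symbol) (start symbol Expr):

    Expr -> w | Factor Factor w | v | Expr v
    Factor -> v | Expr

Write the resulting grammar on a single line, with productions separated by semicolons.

Expr -> w Expr1 | Factor Factor w Expr1 | v Expr1; Factor -> v | Expr; Expr1 -> v Expr1 | ε

Expr is directly left-recursive.
For Expr: α = {v}, β = {w, Factor Factor w, v}. Rewrite as Expr → β Expr1 and Expr1 → α Expr1 | ε.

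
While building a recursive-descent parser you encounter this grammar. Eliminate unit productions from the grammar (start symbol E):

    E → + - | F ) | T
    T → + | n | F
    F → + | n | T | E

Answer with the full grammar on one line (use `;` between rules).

Unit pairs: E ⇒* {F, T}; F ⇒* {E, T}; T ⇒* {E, F}.
For each unit pair (A, B), copy every non-unit production of B to A, then drop all unit productions.

E → + - | F ) | + | n; T → + - | F ) | + | n; F → + - | F ) | + | n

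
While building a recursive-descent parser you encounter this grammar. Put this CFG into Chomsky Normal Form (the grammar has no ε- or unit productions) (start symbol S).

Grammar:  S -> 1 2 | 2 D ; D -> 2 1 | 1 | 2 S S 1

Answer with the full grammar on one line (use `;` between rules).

Introduce a nonterminal for each terminal appearing in a rule of length ≥ 2: X1 → 1, X2 → 2.
Binarize each right-hand side of length ≥ 3 by chaining fresh nonterminals (Y1, Y2, …): affected rules were D → X2 S S X1.

S -> X1 X2 | X2 D; D -> X2 X1 | 1 | X2 Y1; X1 -> 1; X2 -> 2; Y1 -> S Y2; Y2 -> S X1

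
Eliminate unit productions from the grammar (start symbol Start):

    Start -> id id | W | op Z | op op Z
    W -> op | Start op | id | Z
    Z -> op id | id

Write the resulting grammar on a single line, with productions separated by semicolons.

Unit pairs: Start ⇒* {W, Z}; W ⇒* {Z}.
For each unit pair (A, B), copy every non-unit production of B to A, then drop all unit productions.

Start -> op id | id | id id | op Z | op op Z | op | Start op; W -> op id | id | op | Start op; Z -> op id | id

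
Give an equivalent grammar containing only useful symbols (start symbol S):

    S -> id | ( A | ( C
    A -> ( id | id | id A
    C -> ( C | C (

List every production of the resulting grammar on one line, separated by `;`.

S -> id | ( A; A -> ( id | id | id A

Generating nonterminals: {A, S}.
Reachable from S after that: {A, S}.
Removed useless symbols: {C} and every production mentioning them.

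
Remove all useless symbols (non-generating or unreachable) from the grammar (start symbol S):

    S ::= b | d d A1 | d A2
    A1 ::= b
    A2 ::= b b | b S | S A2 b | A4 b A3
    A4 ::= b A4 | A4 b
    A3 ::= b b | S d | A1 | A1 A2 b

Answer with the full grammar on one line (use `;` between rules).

Generating nonterminals: {A1, A2, A3, S}.
Reachable from S after that: {A1, A2, S}.
Removed useless symbols: {A3, A4} and every production mentioning them.

S ::= b | d d A1 | d A2; A1 ::= b; A2 ::= b b | b S | S A2 b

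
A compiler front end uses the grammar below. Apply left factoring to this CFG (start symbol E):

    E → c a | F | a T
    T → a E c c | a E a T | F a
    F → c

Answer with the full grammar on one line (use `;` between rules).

T has alternatives sharing prefix 'a E': factor to T → a E T' with T' → c c | a T.

E → c a | F | a T; T → F a | a E T'; F → c; T' → c c | a T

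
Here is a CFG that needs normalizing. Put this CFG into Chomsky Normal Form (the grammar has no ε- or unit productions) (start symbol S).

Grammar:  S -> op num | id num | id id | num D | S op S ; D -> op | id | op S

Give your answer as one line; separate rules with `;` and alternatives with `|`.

Introduce a nonterminal for each terminal appearing in a rule of length ≥ 2: X1 → op, X2 → num, X3 → id.
Binarize each right-hand side of length ≥ 3 by chaining fresh nonterminals (Y1, Y2, …): affected rules were S → S X1 S.

S -> X1 X2 | X3 X2 | X3 X3 | X2 D | S Y1; D -> op | id | X1 S; X1 -> op; X2 -> num; X3 -> id; Y1 -> X1 S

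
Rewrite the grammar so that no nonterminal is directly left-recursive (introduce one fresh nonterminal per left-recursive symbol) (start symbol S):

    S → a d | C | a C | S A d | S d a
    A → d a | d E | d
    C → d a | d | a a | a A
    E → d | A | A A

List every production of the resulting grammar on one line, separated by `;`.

S is directly left-recursive.
For S: α = {A d, d a}, β = {a d, C, a C}. Rewrite as S → β S' and S' → α S' | ε.

S → a d S' | C S' | a C S'; A → d a | d E | d; C → d a | d | a a | a A; E → d | A | A A; S' → A d S' | d a S' | ε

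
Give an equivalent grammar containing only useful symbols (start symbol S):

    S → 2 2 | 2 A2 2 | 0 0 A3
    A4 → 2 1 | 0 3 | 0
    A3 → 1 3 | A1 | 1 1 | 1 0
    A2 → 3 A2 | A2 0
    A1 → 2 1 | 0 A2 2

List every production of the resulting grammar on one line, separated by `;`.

S → 2 2 | 0 0 A3; A3 → 1 3 | A1 | 1 1 | 1 0; A1 → 2 1

Generating nonterminals: {A1, A3, A4, S}.
Reachable from S after that: {A1, A3, S}.
Removed useless symbols: {A2, A4} and every production mentioning them.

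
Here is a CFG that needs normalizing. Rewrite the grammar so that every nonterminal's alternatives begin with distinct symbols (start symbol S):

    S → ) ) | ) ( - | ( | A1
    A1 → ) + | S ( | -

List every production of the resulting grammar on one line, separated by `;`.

S → ( | A1 | ) S'; A1 → ) + | S ( | -; S' → ) | ( -

S has alternatives sharing prefix ')': factor to S → ) S' with S' → ) | ( -.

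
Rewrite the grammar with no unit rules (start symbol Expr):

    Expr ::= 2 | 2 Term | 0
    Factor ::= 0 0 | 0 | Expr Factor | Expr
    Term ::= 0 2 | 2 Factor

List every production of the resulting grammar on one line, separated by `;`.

Expr ::= 2 | 2 Term | 0; Factor ::= 0 0 | 0 | Expr Factor | 2 | 2 Term; Term ::= 0 2 | 2 Factor

Unit pairs: Factor ⇒* {Expr}.
Replace each nonterminal's rules with the union of the non-unit rules of every nonterminal it unit-derives.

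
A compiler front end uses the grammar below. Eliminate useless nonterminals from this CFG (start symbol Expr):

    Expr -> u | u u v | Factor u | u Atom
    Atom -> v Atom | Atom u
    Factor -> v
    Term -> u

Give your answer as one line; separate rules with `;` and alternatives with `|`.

Expr -> u | u u v | Factor u; Factor -> v

Generating nonterminals: {Expr, Factor, Term}.
Reachable from Expr after that: {Expr, Factor}.
Removed useless symbols: {Atom, Term} and every production mentioning them.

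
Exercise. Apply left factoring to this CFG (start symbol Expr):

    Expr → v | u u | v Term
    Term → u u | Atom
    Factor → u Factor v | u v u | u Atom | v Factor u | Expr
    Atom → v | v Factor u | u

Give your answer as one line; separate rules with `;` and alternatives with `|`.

Expr has alternatives sharing prefix 'v': factor to Expr → v Expr1 with Expr1 → ε | Term.
Factor has alternatives sharing prefix 'u': factor to Factor → u Factor1 with Factor1 → Factor v | v u | Atom.
Atom has alternatives sharing prefix 'v': factor to Atom → v Atom1 with Atom1 → ε | Factor u.

Expr → u u | v Expr1; Term → u u | Atom; Factor → v Factor u | Expr | u Factor1; Atom → u | v Atom1; Expr1 → ε | Term; Factor1 → Factor v | v u | Atom; Atom1 → ε | Factor u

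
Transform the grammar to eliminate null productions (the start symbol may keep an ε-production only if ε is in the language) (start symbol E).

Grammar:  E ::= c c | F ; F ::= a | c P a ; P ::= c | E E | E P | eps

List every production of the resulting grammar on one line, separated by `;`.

Nullable nonterminals: {P}.
ε ∉ L(G), so no ε-production is kept.
Add the nullable-subset variants: F → c P a gives c P a | c a. P → E P gives E P | E.

E ::= c c | F; F ::= a | c P a | c a; P ::= c | E E | E P | E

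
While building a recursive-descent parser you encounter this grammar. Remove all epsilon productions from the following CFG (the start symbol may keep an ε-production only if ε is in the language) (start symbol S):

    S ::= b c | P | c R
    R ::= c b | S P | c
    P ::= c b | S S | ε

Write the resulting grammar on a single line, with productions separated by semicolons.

S ::= b c | P | c R | c | ε; R ::= c b | S P | S | P | c; P ::= c b | S S | S

Nullable set = {P, R, S}.
ε ∈ L(G) since S is nullable, so keep S → ε.
Add the nullable-subset variants: S → c R gives c R | c. R → S P gives S P | S | P. P → S S gives S S | S.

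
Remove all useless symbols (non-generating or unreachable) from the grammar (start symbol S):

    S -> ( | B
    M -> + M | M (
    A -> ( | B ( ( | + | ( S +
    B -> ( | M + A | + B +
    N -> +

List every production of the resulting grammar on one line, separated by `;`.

Generating nonterminals: {A, B, N, S}.
Reachable from S after that: {B, S}.
Removed useless symbols: {A, M, N} and every production mentioning them.

S -> ( | B; B -> ( | + B +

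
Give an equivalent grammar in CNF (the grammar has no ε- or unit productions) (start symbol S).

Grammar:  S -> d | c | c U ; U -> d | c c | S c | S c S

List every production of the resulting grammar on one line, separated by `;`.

S -> d | c | X1 U; U -> d | X1 X1 | S X1 | S Y1; X1 -> c; Y1 -> X1 S

Introduce a nonterminal for each terminal appearing in a rule of length ≥ 2: X1 → c.
Binarize each right-hand side of length ≥ 3 by chaining fresh nonterminals (Y1, Y2, …): affected rules were U → S X1 S.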